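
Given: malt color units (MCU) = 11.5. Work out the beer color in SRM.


SRM = 1.4922 · MCU^0.6859
SRM = 1.4922 · 11.5^0.6859

7.9682 SRM


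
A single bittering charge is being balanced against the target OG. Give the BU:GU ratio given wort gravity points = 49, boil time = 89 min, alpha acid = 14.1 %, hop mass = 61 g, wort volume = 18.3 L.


U = 1.65·0.000125^(GP/1000)·(1−e^(−0.04t))/4.15;  IBU = (α/100)·m·U·1000/V;  BU:GU = IBU/GP
U = 1.65·0.000125^(49/1000)·(1−e^(−0.04·89))/4.15 = 0.2487
IBU = (14.1/100)·61·0.2487·1000/18.3 = 116.8833
BU:GU = 116.8833/49

2.3854


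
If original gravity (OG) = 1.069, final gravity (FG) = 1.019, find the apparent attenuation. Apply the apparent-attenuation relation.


AA = (OG − FG)/(OG − 1) · 100
AA = (1.069 − 1.019)/(1.069 − 1) · 100

72.4638 %


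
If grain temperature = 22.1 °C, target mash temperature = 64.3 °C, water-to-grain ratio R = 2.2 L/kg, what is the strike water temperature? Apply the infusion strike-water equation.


T_strike = (0.41/R)·(T_mash − T_grain) + T_mash
T_strike = (0.41/2.2)·(64.3 − 22.1) + 64.3

72.1645 °C


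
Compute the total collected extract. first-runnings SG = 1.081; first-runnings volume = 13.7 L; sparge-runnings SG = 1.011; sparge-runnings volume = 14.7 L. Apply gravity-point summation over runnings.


total = Σ (SG_i − 1)·1000·V_i
first = (1.081 − 1)·1000·13.7 = 1109.7000
sparge = (1.011 − 1)·1000·14.7 = 161.7000
total = 1109.7000 + 161.7000

1271.4000 gravity·L


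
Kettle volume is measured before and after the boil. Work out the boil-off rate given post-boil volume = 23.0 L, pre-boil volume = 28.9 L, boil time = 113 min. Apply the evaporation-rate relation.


rate = (V_pre − V_post) / (t_min/60)
rate = (28.9 − 23.0) / (113/60)

3.1327 L/hr


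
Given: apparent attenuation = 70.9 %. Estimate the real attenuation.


RA = AA · 0.8192
RA = 70.9 · 0.8192

58.0813 %


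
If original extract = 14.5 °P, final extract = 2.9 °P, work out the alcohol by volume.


SG = 259/(259 − P);  ABV = (OG − FG)·131.25
OG = 259/(259 − 14.5) = 1.0593
FG = 259/(259 − 2.9) = 1.0113
ABV = (1.0593 − 1.0113)·131.25

6.2975 % ABV


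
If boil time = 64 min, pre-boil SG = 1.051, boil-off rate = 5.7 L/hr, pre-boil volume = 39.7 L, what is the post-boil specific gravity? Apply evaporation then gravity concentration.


V_post = V_pre − rate·(t/60);  SG_post = 1 + (SG_pre−1)·V_pre/V_post
V_post = 39.7 − 5.7·(64/60) = 33.6200
SG_post = 1 + (1.051 − 1)·39.7/33.6200

1.0602


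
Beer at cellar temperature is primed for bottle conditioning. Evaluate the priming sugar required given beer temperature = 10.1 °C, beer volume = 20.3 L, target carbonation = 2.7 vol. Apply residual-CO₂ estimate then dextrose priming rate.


residual = 14.695·(0.01821 + 0.09011·e^(−0.04·T));  sugar = (target − residual)·4.0·V
residual = 14.695·(0.01821 + 0.09011·e^(−0.04·10.1)) = 1.1517
sugar = (2.7 − 1.1517)·4.0·20.3

125.7246 g


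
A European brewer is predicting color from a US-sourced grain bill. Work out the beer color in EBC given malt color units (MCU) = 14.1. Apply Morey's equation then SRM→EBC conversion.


SRM = 1.4922·MCU^0.6859;  EBC = SRM·1.97
SRM = 1.4922·14.1^0.6859 = 9.1638
EBC = 9.1638·1.97

18.0527 EBC


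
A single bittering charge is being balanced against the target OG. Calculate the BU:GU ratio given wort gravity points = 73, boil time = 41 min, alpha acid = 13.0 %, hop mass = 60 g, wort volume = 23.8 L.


U = 1.65·0.000125^(GP/1000)·(1−e^(−0.04t))/4.15;  IBU = (α/100)·m·U·1000/V;  BU:GU = IBU/GP
U = 1.65·0.000125^(73/1000)·(1−e^(−0.04·41))/4.15 = 0.1663
IBU = (13.0/100)·60·0.1663·1000/23.8 = 54.4971
BU:GU = 54.4971/73

0.7465


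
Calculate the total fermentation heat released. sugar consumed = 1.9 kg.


Q = m_sugar · 590 kJ/kg
Q = 1.9 · 590

1121.0000 kJ


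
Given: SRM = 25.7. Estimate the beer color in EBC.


EBC = SRM · 1.97
EBC = 25.7 · 1.97

50.6290 EBC


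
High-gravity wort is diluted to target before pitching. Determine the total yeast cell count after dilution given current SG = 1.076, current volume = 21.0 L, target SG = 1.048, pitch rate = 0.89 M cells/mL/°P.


V_w = V·((SG_c−1)/(SG_t−1)−1);  °P = 259 − 259/SG_t;  cells = rate·(V+V_w)·°P
V_w = 21.0·((1.076−1)/(1.048−1)−1) = 12.2500
V_final = 21.0 + 12.2500 = 33.2500
°P = 259 − 259/1.048 = 11.8626
cells = 0.89·33.2500·11.8626

351.0439 billion cells


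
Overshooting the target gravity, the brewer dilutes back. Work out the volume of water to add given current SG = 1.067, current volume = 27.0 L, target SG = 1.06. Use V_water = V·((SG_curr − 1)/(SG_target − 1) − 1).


V_water = 27.0·((1.067 − 1)/(1.06 − 1) − 1)

3.1500 L


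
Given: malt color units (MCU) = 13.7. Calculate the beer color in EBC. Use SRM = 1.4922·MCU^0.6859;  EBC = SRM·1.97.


SRM = 1.4922·13.7^0.6859 = 8.9847
EBC = 8.9847·1.97

17.6999 EBC


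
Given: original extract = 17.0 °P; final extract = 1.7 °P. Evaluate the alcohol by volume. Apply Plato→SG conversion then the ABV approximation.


SG = 259/(259 − P);  ABV = (OG − FG)·131.25
OG = 259/(259 − 17.0) = 1.0702
FG = 259/(259 − 1.7) = 1.0066
ABV = (1.0702 − 1.0066)·131.25

8.3529 % ABV


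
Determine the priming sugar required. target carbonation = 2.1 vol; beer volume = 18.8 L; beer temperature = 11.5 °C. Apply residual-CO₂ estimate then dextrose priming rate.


residual = 14.695·(0.01821 + 0.09011·e^(−0.04·T));  sugar = (target − residual)·4.0·V
residual = 14.695·(0.01821 + 0.09011·e^(−0.04·11.5)) = 1.1035
sugar = (2.1 − 1.1035)·4.0·18.8

74.9353 g


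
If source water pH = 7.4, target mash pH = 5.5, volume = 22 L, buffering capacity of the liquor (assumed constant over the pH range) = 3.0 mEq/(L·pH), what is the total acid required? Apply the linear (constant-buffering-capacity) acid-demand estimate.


acid = buffering capacity · (pH_source − pH_target) · V
acid = 3.0 · (7.4 − 5.5) · 22

125.4000 mEq


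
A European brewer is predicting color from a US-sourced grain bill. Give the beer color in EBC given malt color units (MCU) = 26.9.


SRM = 1.4922·MCU^0.6859;  EBC = SRM·1.97
SRM = 1.4922·26.9^0.6859 = 14.2723
EBC = 14.2723·1.97

28.1164 EBC


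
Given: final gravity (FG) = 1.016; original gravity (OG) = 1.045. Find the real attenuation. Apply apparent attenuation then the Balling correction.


AA = (OG−FG)/(OG−1)·100;  RA = AA·0.8192
AA = (1.045 − 1.016)/(1.045 − 1)·100 = 64.4444
RA = 64.4444·0.8192

52.7929 %


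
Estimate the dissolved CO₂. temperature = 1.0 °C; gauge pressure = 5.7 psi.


vols = (P + 14.695)·(0.01821 + 0.09011·e^(−0.04·T))
vols = (5.7 + 14.695)·(0.01821 + 0.09011·e^(−0.04·1.0))

2.1371 volumes


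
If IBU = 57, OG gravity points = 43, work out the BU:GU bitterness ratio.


BU:GU = IBU / OG_points
BU:GU = 57 / 43

1.3256


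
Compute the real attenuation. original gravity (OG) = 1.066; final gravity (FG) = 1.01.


AA = (OG−FG)/(OG−1)·100;  RA = AA·0.8192
AA = (1.066 − 1.01)/(1.066 − 1)·100 = 84.8485
RA = 84.8485·0.8192

69.5079 %


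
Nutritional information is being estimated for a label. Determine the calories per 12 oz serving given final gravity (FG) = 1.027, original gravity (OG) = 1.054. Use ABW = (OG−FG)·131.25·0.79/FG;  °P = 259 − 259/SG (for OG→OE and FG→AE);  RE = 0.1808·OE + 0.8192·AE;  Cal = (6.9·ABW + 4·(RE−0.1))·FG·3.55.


ABW = (1.054 − 1.027)·131.25·0.79/1.027 = 2.7260
OE = 259 − 259/1.054 = 13.2694 °P
AE = 259 − 259/1.027 = 6.8092 °P
RE = 0.1808·13.2694 + 0.8192·6.8092 = 7.9772 °P
Cal = (6.9·2.7260 + 4·(7.9772−0.1))·1.027·3.55

183.4513 kcal


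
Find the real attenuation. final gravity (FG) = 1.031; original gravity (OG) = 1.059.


AA = (OG−FG)/(OG−1)·100;  RA = AA·0.8192
AA = (1.059 − 1.031)/(1.059 − 1)·100 = 47.4576
RA = 47.4576·0.8192

38.8773 %


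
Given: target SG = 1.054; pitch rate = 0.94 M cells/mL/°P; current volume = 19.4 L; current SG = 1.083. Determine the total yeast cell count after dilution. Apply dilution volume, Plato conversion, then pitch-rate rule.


V_w = V·((SG_c−1)/(SG_t−1)−1);  °P = 259 − 259/SG_t;  cells = rate·(V+V_w)·°P
V_w = 19.4·((1.083−1)/(1.054−1)−1) = 10.4185
V_final = 19.4 + 10.4185 = 29.8185
°P = 259 − 259/1.054 = 13.2694
cells = 0.94·29.8185·13.2694

371.9348 billion cells


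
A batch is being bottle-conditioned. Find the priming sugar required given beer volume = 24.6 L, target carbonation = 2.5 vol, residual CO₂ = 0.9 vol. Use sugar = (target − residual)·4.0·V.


sugar = (2.5 − 0.9)·4.0·24.6

157.4400 g


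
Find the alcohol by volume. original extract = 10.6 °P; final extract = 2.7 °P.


SG = 259/(259 − P);  ABV = (OG − FG)·131.25
OG = 259/(259 − 10.6) = 1.0427
FG = 259/(259 − 2.7) = 1.0105
ABV = (1.0427 − 1.0105)·131.25

4.2182 % ABV


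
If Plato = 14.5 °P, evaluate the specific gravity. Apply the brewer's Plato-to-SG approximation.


SG = 259/(259 − P)
SG = 259/(259 − 14.5)

1.0593


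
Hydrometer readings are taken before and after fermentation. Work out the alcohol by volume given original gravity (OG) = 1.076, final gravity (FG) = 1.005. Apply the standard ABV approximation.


ABV = (OG − FG) · 131.25
ABV = (1.076 − 1.005) · 131.25

9.3188 % ABV


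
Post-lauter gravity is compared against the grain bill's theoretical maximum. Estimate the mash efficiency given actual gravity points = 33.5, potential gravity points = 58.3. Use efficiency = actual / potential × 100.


efficiency = 33.5 / 58.3 × 100

57.4614 %


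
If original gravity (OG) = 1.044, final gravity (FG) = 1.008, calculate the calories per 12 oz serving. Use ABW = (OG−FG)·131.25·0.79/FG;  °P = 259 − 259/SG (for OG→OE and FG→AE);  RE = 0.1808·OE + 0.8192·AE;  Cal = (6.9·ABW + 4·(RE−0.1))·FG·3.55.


ABW = (1.044 − 1.008)·131.25·0.79/1.008 = 3.7031
OE = 259 − 259/1.044 = 10.9157 °P
AE = 259 − 259/1.008 = 2.0556 °P
RE = 0.1808·10.9157 + 0.8192·2.0556 = 3.6575 °P
Cal = (6.9·3.7031 + 4·(3.6575−0.1))·1.008·3.55

142.3539 kcal


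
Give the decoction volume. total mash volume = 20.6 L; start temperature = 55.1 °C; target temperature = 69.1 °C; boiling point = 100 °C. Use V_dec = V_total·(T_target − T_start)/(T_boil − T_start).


V_dec = 20.6·(69.1 − 55.1)/(100 − 55.1)

6.4232 L


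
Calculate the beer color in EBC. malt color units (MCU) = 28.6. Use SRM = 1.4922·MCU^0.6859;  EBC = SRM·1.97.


SRM = 1.4922·28.6^0.6859 = 14.8850
EBC = 14.8850·1.97

29.3234 EBC


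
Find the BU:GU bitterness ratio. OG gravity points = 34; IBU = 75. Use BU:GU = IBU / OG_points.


BU:GU = 75 / 34

2.2059


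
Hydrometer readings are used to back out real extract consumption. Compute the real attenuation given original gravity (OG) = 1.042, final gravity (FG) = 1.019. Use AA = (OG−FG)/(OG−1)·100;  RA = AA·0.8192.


AA = (1.042 − 1.019)/(1.042 − 1)·100 = 54.7619
RA = 54.7619·0.8192

44.8610 %


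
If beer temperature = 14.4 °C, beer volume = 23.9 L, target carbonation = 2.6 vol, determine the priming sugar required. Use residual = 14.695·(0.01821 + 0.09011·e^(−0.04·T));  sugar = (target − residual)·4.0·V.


residual = 14.695·(0.01821 + 0.09011·e^(−0.04·14.4)) = 1.0120
sugar = (2.6 − 1.0120)·4.0·23.9

151.8160 g


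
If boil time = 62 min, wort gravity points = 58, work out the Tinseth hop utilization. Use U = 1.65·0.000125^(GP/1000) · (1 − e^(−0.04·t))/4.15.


bigness = 1.65·0.000125^(58/1000) = 0.9797
boil_factor = (1 − e^(−0.04·62))/4.15 = 0.2208
U = 0.9797 · 0.2208

0.2163


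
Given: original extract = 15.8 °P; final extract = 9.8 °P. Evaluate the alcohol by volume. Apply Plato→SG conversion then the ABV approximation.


SG = 259/(259 − P);  ABV = (OG − FG)·131.25
OG = 259/(259 − 15.8) = 1.0650
FG = 259/(259 − 9.8) = 1.0393
ABV = (1.0650 − 1.0393)·131.25

3.3654 % ABV


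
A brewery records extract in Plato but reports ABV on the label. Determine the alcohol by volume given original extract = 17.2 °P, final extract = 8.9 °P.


SG = 259/(259 − P);  ABV = (OG − FG)·131.25
OG = 259/(259 − 17.2) = 1.0711
FG = 259/(259 − 8.9) = 1.0356
ABV = (1.0711 − 1.0356)·131.25

4.6656 % ABV


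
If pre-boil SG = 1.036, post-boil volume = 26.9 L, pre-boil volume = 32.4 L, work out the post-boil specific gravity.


SG_post = 1 + (SG_pre − 1)·V_pre/V_post
pts_pre = (1.036 − 1)·1000 = 36.0000
pts_post = 36.0000·32.4/26.9 = 43.3606
SG_post = 1 + 43.3606/1000

1.0434


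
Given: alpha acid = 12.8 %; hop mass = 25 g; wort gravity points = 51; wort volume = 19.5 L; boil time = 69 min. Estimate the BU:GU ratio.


U = 1.65·0.000125^(GP/1000)·(1−e^(−0.04t))/4.15;  IBU = (α/100)·m·U·1000/V;  BU:GU = IBU/GP
U = 1.65·0.000125^(51/1000)·(1−e^(−0.04·69))/4.15 = 0.2355
IBU = (12.8/100)·25·0.2355·1000/19.5 = 38.6454
BU:GU = 38.6454/51

0.7578


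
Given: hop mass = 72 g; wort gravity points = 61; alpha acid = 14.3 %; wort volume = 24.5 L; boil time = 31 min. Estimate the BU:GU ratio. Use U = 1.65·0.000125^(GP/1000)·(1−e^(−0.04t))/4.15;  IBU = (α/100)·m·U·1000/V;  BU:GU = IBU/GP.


U = 1.65·0.000125^(61/1000)·(1−e^(−0.04·31))/4.15 = 0.1633
IBU = (14.3/100)·72·0.1633·1000/24.5 = 68.6254
BU:GU = 68.6254/61

1.1250


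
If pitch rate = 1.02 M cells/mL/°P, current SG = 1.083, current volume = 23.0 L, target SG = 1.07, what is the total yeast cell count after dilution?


V_w = V·((SG_c−1)/(SG_t−1)−1);  °P = 259 − 259/SG_t;  cells = rate·(V+V_w)·°P
V_w = 23.0·((1.083−1)/(1.07−1)−1) = 4.2714
V_final = 23.0 + 4.2714 = 27.2714
°P = 259 − 259/1.07 = 16.9439
cells = 1.02·27.2714·16.9439

471.3267 billion cells


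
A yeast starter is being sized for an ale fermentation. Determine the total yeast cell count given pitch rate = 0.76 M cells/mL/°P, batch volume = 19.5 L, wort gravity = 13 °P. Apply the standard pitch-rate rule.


cells (billions) = rate · V_L · °P
cells = 0.76 · 19.5 · 13

192.6600 billion cells


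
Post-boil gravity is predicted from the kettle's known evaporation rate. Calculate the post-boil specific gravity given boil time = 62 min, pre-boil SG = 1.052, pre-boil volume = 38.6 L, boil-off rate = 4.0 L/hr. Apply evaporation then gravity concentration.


V_post = V_pre − rate·(t/60);  SG_post = 1 + (SG_pre−1)·V_pre/V_post
V_post = 38.6 − 4.0·(62/60) = 34.4667
SG_post = 1 + (1.052 − 1)·38.6/34.4667

1.0582


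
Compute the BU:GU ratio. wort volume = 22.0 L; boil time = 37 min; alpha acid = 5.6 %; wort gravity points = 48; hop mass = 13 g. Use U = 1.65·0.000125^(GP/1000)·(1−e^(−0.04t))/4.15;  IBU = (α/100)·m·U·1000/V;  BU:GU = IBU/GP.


U = 1.65·0.000125^(48/1000)·(1−e^(−0.04·37))/4.15 = 0.1995
IBU = (5.6/100)·13·0.1995·1000/22.0 = 6.6011
BU:GU = 6.6011/48

0.1375


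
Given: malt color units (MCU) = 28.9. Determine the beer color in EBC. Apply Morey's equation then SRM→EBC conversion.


SRM = 1.4922·MCU^0.6859;  EBC = SRM·1.97
SRM = 1.4922·28.9^0.6859 = 14.9919
EBC = 14.9919·1.97

29.5341 EBC


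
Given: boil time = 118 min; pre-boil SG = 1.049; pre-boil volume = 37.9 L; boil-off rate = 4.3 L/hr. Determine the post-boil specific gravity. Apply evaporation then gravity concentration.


V_post = V_pre − rate·(t/60);  SG_post = 1 + (SG_pre−1)·V_pre/V_post
V_post = 37.9 − 4.3·(118/60) = 29.4433
SG_post = 1 + (1.049 − 1)·37.9/29.4433

1.0631


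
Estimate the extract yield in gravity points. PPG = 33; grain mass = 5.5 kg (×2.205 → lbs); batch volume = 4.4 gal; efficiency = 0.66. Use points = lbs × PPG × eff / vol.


lbs = 5.5 × 2.205 = 12.1275
points = 12.1275 × 33 × 0.66 / 4.4

60.0311 points


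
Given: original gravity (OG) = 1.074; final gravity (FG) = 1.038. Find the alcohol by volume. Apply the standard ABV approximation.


ABV = (OG − FG) · 131.25
ABV = (1.074 − 1.038) · 131.25

4.7250 % ABV


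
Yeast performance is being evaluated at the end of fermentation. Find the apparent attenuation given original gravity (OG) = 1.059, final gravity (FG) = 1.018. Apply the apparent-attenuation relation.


AA = (OG − FG)/(OG − 1) · 100
AA = (1.059 − 1.018)/(1.059 − 1) · 100

69.4915 %


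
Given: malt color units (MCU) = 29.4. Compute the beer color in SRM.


SRM = 1.4922 · MCU^0.6859
SRM = 1.4922 · 29.4^0.6859

15.1693 SRM


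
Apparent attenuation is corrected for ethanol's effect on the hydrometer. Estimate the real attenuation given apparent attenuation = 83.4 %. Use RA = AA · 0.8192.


RA = 83.4 · 0.8192

68.3213 %


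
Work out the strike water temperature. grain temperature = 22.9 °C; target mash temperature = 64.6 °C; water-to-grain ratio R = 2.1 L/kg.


T_strike = (0.41/R)·(T_mash − T_grain) + T_mash
T_strike = (0.41/2.1)·(64.6 − 22.9) + 64.6

72.7414 °C


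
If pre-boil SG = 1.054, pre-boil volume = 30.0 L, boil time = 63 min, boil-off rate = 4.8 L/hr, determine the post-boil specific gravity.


V_post = V_pre − rate·(t/60);  SG_post = 1 + (SG_pre−1)·V_pre/V_post
V_post = 30.0 − 4.8·(63/60) = 24.9600
SG_post = 1 + (1.054 − 1)·30.0/24.9600

1.0649


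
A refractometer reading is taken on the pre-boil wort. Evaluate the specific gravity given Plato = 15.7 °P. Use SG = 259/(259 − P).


SG = 259/(259 − 15.7)

1.0645


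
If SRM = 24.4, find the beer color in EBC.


EBC = SRM · 1.97
EBC = 24.4 · 1.97

48.0680 EBC


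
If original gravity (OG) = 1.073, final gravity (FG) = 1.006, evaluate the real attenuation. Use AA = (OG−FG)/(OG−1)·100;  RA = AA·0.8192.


AA = (1.073 − 1.006)/(1.073 − 1)·100 = 91.7808
RA = 91.7808·0.8192

75.1868 %


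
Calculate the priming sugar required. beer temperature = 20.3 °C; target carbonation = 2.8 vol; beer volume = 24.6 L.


residual = 14.695·(0.01821 + 0.09011·e^(−0.04·T));  sugar = (target − residual)·4.0·V
residual = 14.695·(0.01821 + 0.09011·e^(−0.04·20.3)) = 0.8555
sugar = (2.8 − 0.8555)·4.0·24.6

191.3403 g


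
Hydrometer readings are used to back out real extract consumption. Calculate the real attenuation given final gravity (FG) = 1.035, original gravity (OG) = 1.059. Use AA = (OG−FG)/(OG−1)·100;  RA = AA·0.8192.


AA = (1.059 − 1.035)/(1.059 − 1)·100 = 40.6780
RA = 40.6780·0.8192

33.3234 %


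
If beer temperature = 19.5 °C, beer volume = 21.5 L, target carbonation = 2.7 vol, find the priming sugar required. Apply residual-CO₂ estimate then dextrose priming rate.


residual = 14.695·(0.01821 + 0.09011·e^(−0.04·T));  sugar = (target − residual)·4.0·V
residual = 14.695·(0.01821 + 0.09011·e^(−0.04·19.5)) = 0.8746
sugar = (2.7 − 0.8746)·4.0·21.5

156.9842 g


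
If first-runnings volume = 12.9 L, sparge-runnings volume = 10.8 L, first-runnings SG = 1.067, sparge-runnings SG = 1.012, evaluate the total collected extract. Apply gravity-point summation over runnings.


total = Σ (SG_i − 1)·1000·V_i
first = (1.067 − 1)·1000·12.9 = 864.3000
sparge = (1.012 − 1)·1000·10.8 = 129.6000
total = 864.3000 + 129.6000

993.9000 gravity·L


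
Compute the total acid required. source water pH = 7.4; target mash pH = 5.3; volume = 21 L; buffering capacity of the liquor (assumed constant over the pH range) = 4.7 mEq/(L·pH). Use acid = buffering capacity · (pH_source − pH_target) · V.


acid = 4.7 · (7.4 − 5.3) · 21

207.2700 mEq


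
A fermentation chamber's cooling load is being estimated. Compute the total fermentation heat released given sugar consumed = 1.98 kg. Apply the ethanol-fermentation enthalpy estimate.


Q = m_sugar · 590 kJ/kg
Q = 1.98 · 590

1168.2000 kJ


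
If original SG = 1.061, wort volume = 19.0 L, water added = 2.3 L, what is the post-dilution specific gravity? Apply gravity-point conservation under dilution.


SG_new = 1 + (SG_old − 1)·V_old/(V_old + V_water)
pts = (1.061 − 1)·1000·19.0/(19.0 + 2.3) = 54.4131
SG_new = 1 + 54.4131/1000

1.0544


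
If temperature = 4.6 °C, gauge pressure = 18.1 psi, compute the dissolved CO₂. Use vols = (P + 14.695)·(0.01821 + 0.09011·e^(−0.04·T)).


vols = (18.1 + 14.695)·(0.01821 + 0.09011·e^(−0.04·4.6))

3.0557 volumes


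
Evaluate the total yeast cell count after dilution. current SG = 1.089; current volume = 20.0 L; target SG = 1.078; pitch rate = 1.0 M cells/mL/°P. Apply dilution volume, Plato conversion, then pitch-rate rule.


V_w = V·((SG_c−1)/(SG_t−1)−1);  °P = 259 − 259/SG_t;  cells = rate·(V+V_w)·°P
V_w = 20.0·((1.089−1)/(1.078−1)−1) = 2.8205
V_final = 20.0 + 2.8205 = 22.8205
°P = 259 − 259/1.078 = 18.7403
cells = 1.0·22.8205·18.7403

427.6623 billion cells


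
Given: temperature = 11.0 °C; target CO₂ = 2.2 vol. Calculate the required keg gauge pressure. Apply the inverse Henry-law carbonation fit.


psi = vols/(0.01821 + 0.09011·e^(−0.04·T)) − 14.695
psi = 2.2/(0.01821 + 0.09011·e^(−0.04·11.0)) − 14.695

14.1597 psi


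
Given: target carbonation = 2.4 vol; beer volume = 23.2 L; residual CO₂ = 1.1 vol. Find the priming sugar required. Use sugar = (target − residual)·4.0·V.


sugar = (2.4 − 1.1)·4.0·23.2

120.6400 g


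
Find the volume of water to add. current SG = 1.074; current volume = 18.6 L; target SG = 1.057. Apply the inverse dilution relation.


V_water = V·((SG_curr − 1)/(SG_target − 1) − 1)
V_water = 18.6·((1.074 − 1)/(1.057 − 1) − 1)

5.5474 L


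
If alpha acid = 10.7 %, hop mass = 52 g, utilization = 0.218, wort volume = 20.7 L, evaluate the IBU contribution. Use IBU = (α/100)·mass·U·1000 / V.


IBU = (10.7/100)·52·0.218·1000 / 20.7

58.5967 IBU


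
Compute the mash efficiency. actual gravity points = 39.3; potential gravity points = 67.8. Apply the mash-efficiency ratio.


efficiency = actual / potential × 100
efficiency = 39.3 / 67.8 × 100

57.9646 %


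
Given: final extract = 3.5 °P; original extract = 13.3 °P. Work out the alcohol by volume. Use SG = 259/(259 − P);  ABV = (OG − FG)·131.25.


OG = 259/(259 − 13.3) = 1.0541
FG = 259/(259 − 3.5) = 1.0137
ABV = (1.0541 − 1.0137)·131.25

5.3068 % ABV


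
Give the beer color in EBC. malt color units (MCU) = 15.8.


SRM = 1.4922·MCU^0.6859;  EBC = SRM·1.97
SRM = 1.4922·15.8^0.6859 = 9.9080
EBC = 9.9080·1.97

19.5188 EBC


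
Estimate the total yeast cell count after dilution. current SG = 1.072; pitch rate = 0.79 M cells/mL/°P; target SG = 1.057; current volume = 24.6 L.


V_w = V·((SG_c−1)/(SG_t−1)−1);  °P = 259 − 259/SG_t;  cells = rate·(V+V_w)·°P
V_w = 24.6·((1.072−1)/(1.057−1)−1) = 6.4737
V_final = 24.6 + 6.4737 = 31.0737
°P = 259 − 259/1.057 = 13.9669
cells = 0.79·31.0737·13.9669

342.8621 billion cells


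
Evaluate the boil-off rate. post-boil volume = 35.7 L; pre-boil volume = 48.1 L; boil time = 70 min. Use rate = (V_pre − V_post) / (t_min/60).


rate = (48.1 − 35.7) / (70/60)

10.6286 L/hr


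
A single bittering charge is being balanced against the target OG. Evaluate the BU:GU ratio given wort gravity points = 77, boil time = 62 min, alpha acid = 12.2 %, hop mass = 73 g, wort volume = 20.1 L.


U = 1.65·0.000125^(GP/1000)·(1−e^(−0.04t))/4.15;  IBU = (α/100)·m·U·1000/V;  BU:GU = IBU/GP
U = 1.65·0.000125^(77/1000)·(1−e^(−0.04·62))/4.15 = 0.1824
IBU = (12.2/100)·73·0.1824·1000/20.1 = 80.7982
BU:GU = 80.7982/77

1.0493


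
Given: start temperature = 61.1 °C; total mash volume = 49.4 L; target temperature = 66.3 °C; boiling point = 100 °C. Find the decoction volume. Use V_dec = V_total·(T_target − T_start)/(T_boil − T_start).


V_dec = 49.4·(66.3 − 61.1)/(100 − 61.1)

6.6036 L


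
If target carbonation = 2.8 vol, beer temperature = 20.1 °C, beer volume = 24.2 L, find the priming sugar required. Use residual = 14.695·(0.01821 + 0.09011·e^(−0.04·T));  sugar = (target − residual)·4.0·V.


residual = 14.695·(0.01821 + 0.09011·e^(−0.04·20.1)) = 0.8602
sugar = (2.8 − 0.8602)·4.0·24.2

187.7720 g


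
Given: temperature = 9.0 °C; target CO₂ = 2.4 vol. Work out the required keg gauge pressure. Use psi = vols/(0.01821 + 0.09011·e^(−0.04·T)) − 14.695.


psi = 2.4/(0.01821 + 0.09011·e^(−0.04·9.0)) − 14.695

14.9063 psi


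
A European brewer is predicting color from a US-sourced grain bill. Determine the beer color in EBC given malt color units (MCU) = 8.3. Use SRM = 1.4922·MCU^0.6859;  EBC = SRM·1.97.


SRM = 1.4922·8.3^0.6859 = 6.3712
EBC = 6.3712·1.97

12.5513 EBC


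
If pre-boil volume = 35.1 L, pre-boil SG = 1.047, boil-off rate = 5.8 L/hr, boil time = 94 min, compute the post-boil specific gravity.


V_post = V_pre − rate·(t/60);  SG_post = 1 + (SG_pre−1)·V_pre/V_post
V_post = 35.1 − 5.8·(94/60) = 26.0133
SG_post = 1 + (1.047 − 1)·35.1/26.0133

1.0634


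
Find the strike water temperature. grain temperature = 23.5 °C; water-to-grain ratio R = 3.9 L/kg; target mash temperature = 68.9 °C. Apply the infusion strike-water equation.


T_strike = (0.41/R)·(T_mash − T_grain) + T_mash
T_strike = (0.41/3.9)·(68.9 − 23.5) + 68.9

73.6728 °C


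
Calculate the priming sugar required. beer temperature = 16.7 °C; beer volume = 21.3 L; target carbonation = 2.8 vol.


residual = 14.695·(0.01821 + 0.09011·e^(−0.04·T));  sugar = (target − residual)·4.0·V
residual = 14.695·(0.01821 + 0.09011·e^(−0.04·16.7)) = 0.9465
sugar = (2.8 − 0.9465)·4.0·21.3

157.9148 g


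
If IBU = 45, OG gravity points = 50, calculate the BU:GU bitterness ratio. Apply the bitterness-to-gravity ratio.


BU:GU = IBU / OG_points
BU:GU = 45 / 50

0.9000


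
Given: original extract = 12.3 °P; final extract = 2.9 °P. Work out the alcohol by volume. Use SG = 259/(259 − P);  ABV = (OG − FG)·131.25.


OG = 259/(259 − 12.3) = 1.0499
FG = 259/(259 − 2.9) = 1.0113
ABV = (1.0499 − 1.0113)·131.25

5.0576 % ABV


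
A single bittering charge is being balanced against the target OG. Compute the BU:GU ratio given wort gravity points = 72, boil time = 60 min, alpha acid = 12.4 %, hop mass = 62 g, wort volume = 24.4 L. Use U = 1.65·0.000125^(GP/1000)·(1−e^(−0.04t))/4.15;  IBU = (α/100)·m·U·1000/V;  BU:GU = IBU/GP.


U = 1.65·0.000125^(72/1000)·(1−e^(−0.04·60))/4.15 = 0.1893
IBU = (12.4/100)·62·0.1893·1000/24.4 = 59.6397
BU:GU = 59.6397/72

0.8283


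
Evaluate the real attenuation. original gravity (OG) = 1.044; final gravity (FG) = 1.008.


AA = (OG−FG)/(OG−1)·100;  RA = AA·0.8192
AA = (1.044 − 1.008)/(1.044 − 1)·100 = 81.8182
RA = 81.8182·0.8192

67.0255 %


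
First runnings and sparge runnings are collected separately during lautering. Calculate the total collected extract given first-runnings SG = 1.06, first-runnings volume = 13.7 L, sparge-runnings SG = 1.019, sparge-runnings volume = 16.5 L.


total = Σ (SG_i − 1)·1000·V_i
first = (1.06 − 1)·1000·13.7 = 822.0000
sparge = (1.019 − 1)·1000·16.5 = 313.5000
total = 822.0000 + 313.5000

1135.5000 gravity·L


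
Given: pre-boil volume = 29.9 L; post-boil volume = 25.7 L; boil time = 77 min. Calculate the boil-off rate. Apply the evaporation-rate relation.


rate = (V_pre − V_post) / (t_min/60)
rate = (29.9 − 25.7) / (77/60)

3.2727 L/hr


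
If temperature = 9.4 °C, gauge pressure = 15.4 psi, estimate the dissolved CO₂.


vols = (P + 14.695)·(0.01821 + 0.09011·e^(−0.04·T))
vols = (15.4 + 14.695)·(0.01821 + 0.09011·e^(−0.04·9.4))

2.4100 volumes


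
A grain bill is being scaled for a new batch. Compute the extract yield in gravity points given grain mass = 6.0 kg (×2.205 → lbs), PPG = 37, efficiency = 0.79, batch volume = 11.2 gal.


points = lbs × PPG × eff / vol
lbs = 6.0 × 2.205 = 13.2300
points = 13.2300 × 37 × 0.79 / 11.2

34.5279 points


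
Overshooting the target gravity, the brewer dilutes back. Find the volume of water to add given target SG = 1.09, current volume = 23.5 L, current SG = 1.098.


V_water = V·((SG_curr − 1)/(SG_target − 1) − 1)
V_water = 23.5·((1.098 − 1)/(1.09 − 1) − 1)

2.0889 L


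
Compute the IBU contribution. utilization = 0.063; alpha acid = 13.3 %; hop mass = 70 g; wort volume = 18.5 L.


IBU = (α/100)·mass·U·1000 / V
IBU = (13.3/100)·70·0.063·1000 / 18.5

31.7043 IBU


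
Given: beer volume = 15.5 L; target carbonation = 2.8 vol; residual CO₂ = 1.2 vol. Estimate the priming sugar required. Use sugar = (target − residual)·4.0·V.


sugar = (2.8 − 1.2)·4.0·15.5

99.2000 g


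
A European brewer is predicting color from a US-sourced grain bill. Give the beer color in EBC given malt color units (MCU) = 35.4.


SRM = 1.4922·MCU^0.6859;  EBC = SRM·1.97
SRM = 1.4922·35.4^0.6859 = 17.2301
EBC = 17.2301·1.97

33.9433 EBC


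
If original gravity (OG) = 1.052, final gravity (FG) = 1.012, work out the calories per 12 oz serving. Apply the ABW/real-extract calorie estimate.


ABW = (OG−FG)·131.25·0.79/FG;  °P = 259 − 259/SG (for OG→OE and FG→AE);  RE = 0.1808·OE + 0.8192·AE;  Cal = (6.9·ABW + 4·(RE−0.1))·FG·3.55
ABW = (1.052 − 1.012)·131.25·0.79/1.012 = 4.0983
OE = 259 − 259/1.052 = 12.8023 °P
AE = 259 − 259/1.012 = 3.0711 °P
RE = 0.1808·12.8023 + 0.8192·3.0711 = 4.8305 °P
Cal = (6.9·4.0983 + 4·(4.8305−0.1))·1.012·3.55

169.5727 kcal


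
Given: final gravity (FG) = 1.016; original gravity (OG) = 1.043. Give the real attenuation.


AA = (OG−FG)/(OG−1)·100;  RA = AA·0.8192
AA = (1.043 − 1.016)/(1.043 − 1)·100 = 62.7907
RA = 62.7907·0.8192

51.4381 %


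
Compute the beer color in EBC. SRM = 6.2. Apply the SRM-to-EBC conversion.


EBC = SRM · 1.97
EBC = 6.2 · 1.97

12.2140 EBC


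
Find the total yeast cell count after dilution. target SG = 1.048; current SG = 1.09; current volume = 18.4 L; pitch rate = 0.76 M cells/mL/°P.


V_w = V·((SG_c−1)/(SG_t−1)−1);  °P = 259 − 259/SG_t;  cells = rate·(V+V_w)·°P
V_w = 18.4·((1.09−1)/(1.048−1)−1) = 16.1000
V_final = 18.4 + 16.1000 = 34.5000
°P = 259 − 259/1.048 = 11.8626
cells = 0.76·34.5000·11.8626

311.0373 billion cells


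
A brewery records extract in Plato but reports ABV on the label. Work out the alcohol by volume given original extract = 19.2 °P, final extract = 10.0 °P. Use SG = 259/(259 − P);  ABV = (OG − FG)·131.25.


OG = 259/(259 − 19.2) = 1.0801
FG = 259/(259 − 10.0) = 1.0402
ABV = (1.0801 − 1.0402)·131.25

5.2377 % ABV


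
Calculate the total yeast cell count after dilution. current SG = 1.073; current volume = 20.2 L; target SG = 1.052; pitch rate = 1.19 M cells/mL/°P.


V_w = V·((SG_c−1)/(SG_t−1)−1);  °P = 259 − 259/SG_t;  cells = rate·(V+V_w)·°P
V_w = 20.2·((1.073−1)/(1.052−1)−1) = 8.1577
V_final = 20.2 + 8.1577 = 28.3577
°P = 259 − 259/1.052 = 12.8023
cells = 1.19·28.3577·12.8023

432.0214 billion cells


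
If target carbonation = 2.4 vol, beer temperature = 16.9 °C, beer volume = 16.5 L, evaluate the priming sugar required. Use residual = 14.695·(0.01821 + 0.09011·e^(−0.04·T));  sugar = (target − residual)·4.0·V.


residual = 14.695·(0.01821 + 0.09011·e^(−0.04·16.9)) = 0.9411
sugar = (2.4 − 0.9411)·4.0·16.5

96.2854 g


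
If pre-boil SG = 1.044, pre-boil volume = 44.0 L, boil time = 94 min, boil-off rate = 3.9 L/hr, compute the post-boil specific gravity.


V_post = V_pre − rate·(t/60);  SG_post = 1 + (SG_pre−1)·V_pre/V_post
V_post = 44.0 − 3.9·(94/60) = 37.8900
SG_post = 1 + (1.044 − 1)·44.0/37.8900

1.0511


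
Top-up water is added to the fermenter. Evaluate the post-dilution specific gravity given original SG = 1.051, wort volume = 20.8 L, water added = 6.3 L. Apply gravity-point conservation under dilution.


SG_new = 1 + (SG_old − 1)·V_old/(V_old + V_water)
pts = (1.051 − 1)·1000·20.8/(20.8 + 6.3) = 39.1439
SG_new = 1 + 39.1439/1000

1.0391


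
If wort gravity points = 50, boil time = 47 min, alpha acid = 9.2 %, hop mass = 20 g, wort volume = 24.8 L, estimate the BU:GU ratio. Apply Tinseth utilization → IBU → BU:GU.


U = 1.65·0.000125^(GP/1000)·(1−e^(−0.04t))/4.15;  IBU = (α/100)·m·U·1000/V;  BU:GU = IBU/GP
U = 1.65·0.000125^(50/1000)·(1−e^(−0.04·47))/4.15 = 0.2150
IBU = (9.2/100)·20·0.2150·1000/24.8 = 15.9493
BU:GU = 15.9493/50

0.3190


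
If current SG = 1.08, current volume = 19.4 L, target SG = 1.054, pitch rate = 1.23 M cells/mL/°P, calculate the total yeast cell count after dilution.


V_w = V·((SG_c−1)/(SG_t−1)−1);  °P = 259 − 259/SG_t;  cells = rate·(V+V_w)·°P
V_w = 19.4·((1.08−1)/(1.054−1)−1) = 9.3407
V_final = 19.4 + 9.3407 = 28.7407
°P = 259 − 259/1.054 = 13.2694
cells = 1.23·28.7407·13.2694

469.0898 billion cells


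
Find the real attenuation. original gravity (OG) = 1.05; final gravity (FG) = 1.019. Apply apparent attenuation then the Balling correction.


AA = (OG−FG)/(OG−1)·100;  RA = AA·0.8192
AA = (1.05 − 1.019)/(1.05 − 1)·100 = 62.0000
RA = 62.0000·0.8192

50.7904 %


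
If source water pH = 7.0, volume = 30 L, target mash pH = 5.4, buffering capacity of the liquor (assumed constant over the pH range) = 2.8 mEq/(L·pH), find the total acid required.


acid = buffering capacity · (pH_source − pH_target) · V
acid = 2.8 · (7.0 − 5.4) · 30

134.4000 mEq


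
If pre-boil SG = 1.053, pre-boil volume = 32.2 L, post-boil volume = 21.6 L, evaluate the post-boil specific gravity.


SG_post = 1 + (SG_pre − 1)·V_pre/V_post
pts_pre = (1.053 − 1)·1000 = 53.0000
pts_post = 53.0000·32.2/21.6 = 79.0093
SG_post = 1 + 79.0093/1000

1.0790


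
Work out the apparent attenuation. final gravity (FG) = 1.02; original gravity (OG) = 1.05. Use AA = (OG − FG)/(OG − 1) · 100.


AA = (1.05 − 1.02)/(1.05 − 1) · 100

60.0000 %


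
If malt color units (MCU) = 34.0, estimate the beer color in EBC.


SRM = 1.4922·MCU^0.6859;  EBC = SRM·1.97
SRM = 1.4922·34.0^0.6859 = 16.7598
EBC = 16.7598·1.97

33.0168 EBC


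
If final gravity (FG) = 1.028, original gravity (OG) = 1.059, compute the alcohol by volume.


ABV = (OG − FG) · 131.25
ABV = (1.059 − 1.028) · 131.25

4.0687 % ABV


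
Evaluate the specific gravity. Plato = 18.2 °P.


SG = 259/(259 − P)
SG = 259/(259 − 18.2)

1.0756


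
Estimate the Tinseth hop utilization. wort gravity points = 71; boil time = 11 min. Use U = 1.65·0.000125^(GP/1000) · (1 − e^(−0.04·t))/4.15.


bigness = 1.65·0.000125^(71/1000) = 0.8717
boil_factor = (1 − e^(−0.04·11))/4.15 = 0.0858
U = 0.8717 · 0.0858

0.0748


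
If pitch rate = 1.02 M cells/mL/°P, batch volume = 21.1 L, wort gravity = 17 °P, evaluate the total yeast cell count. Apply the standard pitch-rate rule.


cells (billions) = rate · V_L · °P
cells = 1.02 · 21.1 · 17

365.8740 billion cells


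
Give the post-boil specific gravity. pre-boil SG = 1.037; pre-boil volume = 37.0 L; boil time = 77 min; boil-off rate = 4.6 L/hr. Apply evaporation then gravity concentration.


V_post = V_pre − rate·(t/60);  SG_post = 1 + (SG_pre−1)·V_pre/V_post
V_post = 37.0 − 4.6·(77/60) = 31.0967
SG_post = 1 + (1.037 − 1)·37.0/31.0967

1.0440


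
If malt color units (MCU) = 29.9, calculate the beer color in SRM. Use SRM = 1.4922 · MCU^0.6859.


SRM = 1.4922 · 29.9^0.6859

15.3458 SRM


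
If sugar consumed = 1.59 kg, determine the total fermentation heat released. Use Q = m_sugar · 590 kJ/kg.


Q = 1.59 · 590

938.1000 kJ


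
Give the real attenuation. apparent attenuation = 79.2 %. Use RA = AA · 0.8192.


RA = 79.2 · 0.8192

64.8806 %


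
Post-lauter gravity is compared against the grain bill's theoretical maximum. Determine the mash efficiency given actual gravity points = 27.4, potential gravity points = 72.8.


efficiency = actual / potential × 100
efficiency = 27.4 / 72.8 × 100

37.6374 %


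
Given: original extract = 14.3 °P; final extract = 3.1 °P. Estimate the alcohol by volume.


SG = 259/(259 − P);  ABV = (OG − FG)·131.25
OG = 259/(259 − 14.3) = 1.0584
FG = 259/(259 − 3.1) = 1.0121
ABV = (1.0584 − 1.0121)·131.25

6.0801 % ABV


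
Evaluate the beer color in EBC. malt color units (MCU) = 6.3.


SRM = 1.4922·MCU^0.6859;  EBC = SRM·1.97
SRM = 1.4922·6.3^0.6859 = 5.2734
EBC = 5.2734·1.97

10.3887 EBC


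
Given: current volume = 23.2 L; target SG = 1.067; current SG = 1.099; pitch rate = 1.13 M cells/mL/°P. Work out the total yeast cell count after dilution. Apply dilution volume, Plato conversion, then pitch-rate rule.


V_w = V·((SG_c−1)/(SG_t−1)−1);  °P = 259 − 259/SG_t;  cells = rate·(V+V_w)·°P
V_w = 23.2·((1.099−1)/(1.067−1)−1) = 11.0806
V_final = 23.2 + 11.0806 = 34.2806
°P = 259 − 259/1.067 = 16.2634
cells = 1.13·34.2806·16.2634

629.9948 billion cells


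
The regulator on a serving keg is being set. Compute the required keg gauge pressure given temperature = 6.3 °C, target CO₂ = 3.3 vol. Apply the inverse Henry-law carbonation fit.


psi = vols/(0.01821 + 0.09011·e^(−0.04·T)) − 14.695
psi = 3.3/(0.01821 + 0.09011·e^(−0.04·6.3)) − 14.695

22.6998 psi


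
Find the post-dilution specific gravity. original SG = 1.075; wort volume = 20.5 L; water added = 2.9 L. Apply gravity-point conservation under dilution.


SG_new = 1 + (SG_old − 1)·V_old/(V_old + V_water)
pts = (1.075 − 1)·1000·20.5/(20.5 + 2.9) = 65.7051
SG_new = 1 + 65.7051/1000

1.0657


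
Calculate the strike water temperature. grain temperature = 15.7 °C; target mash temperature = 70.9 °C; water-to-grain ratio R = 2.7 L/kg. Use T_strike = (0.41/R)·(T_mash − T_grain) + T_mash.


T_strike = (0.41/2.7)·(70.9 − 15.7) + 70.9

79.2822 °C


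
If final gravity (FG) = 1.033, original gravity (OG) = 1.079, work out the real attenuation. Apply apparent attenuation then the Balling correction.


AA = (OG−FG)/(OG−1)·100;  RA = AA·0.8192
AA = (1.079 − 1.033)/(1.079 − 1)·100 = 58.2278
RA = 58.2278·0.8192

47.7003 %


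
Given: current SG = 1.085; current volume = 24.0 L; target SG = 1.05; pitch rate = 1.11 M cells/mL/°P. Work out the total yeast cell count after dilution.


V_w = V·((SG_c−1)/(SG_t−1)−1);  °P = 259 − 259/SG_t;  cells = rate·(V+V_w)·°P
V_w = 24.0·((1.085−1)/(1.05−1)−1) = 16.8000
V_final = 24.0 + 16.8000 = 40.8000
°P = 259 − 259/1.05 = 12.3333
cells = 1.11·40.8000·12.3333

558.5520 billion cells


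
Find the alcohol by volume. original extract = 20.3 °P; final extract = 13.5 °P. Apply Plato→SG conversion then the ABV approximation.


SG = 259/(259 − P);  ABV = (OG − FG)·131.25
OG = 259/(259 − 20.3) = 1.0850
FG = 259/(259 − 13.5) = 1.0550
ABV = (1.0850 − 1.0550)·131.25

3.9446 % ABV


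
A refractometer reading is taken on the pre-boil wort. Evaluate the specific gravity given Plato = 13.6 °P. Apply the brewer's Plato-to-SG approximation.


SG = 259/(259 − P)
SG = 259/(259 − 13.6)

1.0554


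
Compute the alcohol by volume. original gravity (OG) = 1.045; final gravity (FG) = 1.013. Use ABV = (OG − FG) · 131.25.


ABV = (1.045 − 1.013) · 131.25

4.2000 % ABV


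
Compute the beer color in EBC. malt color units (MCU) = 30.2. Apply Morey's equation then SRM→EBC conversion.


SRM = 1.4922·MCU^0.6859;  EBC = SRM·1.97
SRM = 1.4922·30.2^0.6859 = 15.4513
EBC = 15.4513·1.97

30.4390 EBC
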